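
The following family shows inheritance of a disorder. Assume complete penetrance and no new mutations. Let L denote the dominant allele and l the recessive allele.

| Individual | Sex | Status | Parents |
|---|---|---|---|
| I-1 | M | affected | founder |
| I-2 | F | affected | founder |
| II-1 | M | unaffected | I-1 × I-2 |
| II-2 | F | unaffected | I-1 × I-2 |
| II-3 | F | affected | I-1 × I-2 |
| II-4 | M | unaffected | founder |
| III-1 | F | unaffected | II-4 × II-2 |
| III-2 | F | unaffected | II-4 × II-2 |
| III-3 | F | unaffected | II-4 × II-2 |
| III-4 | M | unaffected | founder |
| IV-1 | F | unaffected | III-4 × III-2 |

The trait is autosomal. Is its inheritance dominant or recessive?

dominant

I-1 and I-2 are both affected yet have an unaffected child II-1. Under a recessive model two affected parents are homozygous and every child would be affected, so the trait cannot be recessive.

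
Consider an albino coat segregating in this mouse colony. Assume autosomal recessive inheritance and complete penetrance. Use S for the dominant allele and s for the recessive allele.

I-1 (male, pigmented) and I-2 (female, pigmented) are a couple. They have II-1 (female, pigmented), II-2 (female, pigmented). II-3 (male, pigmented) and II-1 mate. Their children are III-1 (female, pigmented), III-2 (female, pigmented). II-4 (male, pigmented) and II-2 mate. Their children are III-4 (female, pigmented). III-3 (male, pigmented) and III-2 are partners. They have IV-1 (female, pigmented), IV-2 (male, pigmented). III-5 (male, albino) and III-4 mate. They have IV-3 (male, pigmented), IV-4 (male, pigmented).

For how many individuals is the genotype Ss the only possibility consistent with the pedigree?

Obligate heterozygotes: IV-3 is pigmented so carries S and received s from III-5 (ss), so IV-3 is Ss; IV-4 is pigmented so carries S and received s from III-5 (ss), so IV-4 is Ss.
Every other individual is either homozygous by phenotype or has at least one consistent homozygous assignment, so the count is 2.

2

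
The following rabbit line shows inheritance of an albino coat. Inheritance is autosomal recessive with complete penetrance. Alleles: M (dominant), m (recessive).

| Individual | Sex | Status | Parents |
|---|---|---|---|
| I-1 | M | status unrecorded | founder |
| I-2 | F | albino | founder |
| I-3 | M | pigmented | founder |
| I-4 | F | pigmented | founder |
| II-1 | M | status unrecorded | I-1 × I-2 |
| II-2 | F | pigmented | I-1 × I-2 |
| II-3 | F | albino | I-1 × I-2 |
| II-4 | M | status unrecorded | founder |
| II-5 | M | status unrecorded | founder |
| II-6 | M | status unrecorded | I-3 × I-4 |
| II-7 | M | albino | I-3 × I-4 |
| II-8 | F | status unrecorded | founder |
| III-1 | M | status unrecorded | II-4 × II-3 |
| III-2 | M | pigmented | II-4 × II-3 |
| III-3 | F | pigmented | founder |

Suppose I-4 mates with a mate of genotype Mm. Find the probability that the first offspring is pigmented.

I-4 is pigmented so carries M and passed m to II-7 (mm), so I-4 is Mm.
The cross gives 1/4 MM : 1/2 Mm : 1/4 mm, so P(offspring is pigmented) = 3/4.

3/4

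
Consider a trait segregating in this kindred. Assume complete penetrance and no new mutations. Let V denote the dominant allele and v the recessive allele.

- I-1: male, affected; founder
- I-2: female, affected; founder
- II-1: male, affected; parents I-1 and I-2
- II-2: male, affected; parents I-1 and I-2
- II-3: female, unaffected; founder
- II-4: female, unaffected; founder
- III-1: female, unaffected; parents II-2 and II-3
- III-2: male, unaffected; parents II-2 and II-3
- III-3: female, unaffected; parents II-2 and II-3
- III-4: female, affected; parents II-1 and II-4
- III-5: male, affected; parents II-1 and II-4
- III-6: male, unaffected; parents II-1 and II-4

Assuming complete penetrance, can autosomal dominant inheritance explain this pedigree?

A consistent assignment under autosomal dominant exists: I-1 VV, I-2 Vv, II-1 Vv, II-2 Vv, II-3 vv, II-4 vv, III-1 vv, III-2 vv, III-3 vv, III-4 Vv, III-5 Vv, III-6 vv.
In this assignment every recorded phenotype matches its genotype and every non-founder's genotype is obtainable from its parents' genotypes, so the pedigree is consistent.

Yes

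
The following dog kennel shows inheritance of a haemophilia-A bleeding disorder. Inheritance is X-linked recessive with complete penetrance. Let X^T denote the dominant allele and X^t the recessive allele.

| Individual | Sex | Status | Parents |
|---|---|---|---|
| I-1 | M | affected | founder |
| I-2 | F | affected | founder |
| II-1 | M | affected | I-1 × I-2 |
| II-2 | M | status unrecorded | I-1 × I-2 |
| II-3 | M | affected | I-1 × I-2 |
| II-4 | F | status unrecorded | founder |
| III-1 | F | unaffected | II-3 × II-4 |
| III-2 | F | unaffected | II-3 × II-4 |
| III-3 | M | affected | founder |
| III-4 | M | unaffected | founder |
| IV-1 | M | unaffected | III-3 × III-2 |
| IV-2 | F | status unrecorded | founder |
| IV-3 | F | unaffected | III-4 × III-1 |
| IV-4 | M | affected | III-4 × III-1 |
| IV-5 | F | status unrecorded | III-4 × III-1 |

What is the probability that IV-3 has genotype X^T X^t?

1/2

III-4 is unaffected, so III-4 is X^T Y.
III-1 is unaffected so carries T and received t from II-3 (X^t Y), so III-1 is X^T X^t.
Their cross gives offspring ratios 1/2 X^T X^T : 1/2 X^T X^t. Conditioning on IV-3 being unaffected, P(X^T X^t) = 1/2 / 1 = 1/2.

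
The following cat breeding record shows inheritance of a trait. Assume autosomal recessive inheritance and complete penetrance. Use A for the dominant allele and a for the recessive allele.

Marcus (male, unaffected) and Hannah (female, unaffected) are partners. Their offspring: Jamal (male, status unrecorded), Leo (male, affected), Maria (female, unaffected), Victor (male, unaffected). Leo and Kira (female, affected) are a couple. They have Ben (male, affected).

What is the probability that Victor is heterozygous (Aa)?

2/3

Marcus is unaffected so carries A and passed a to Leo (aa), so Marcus is Aa.
Hannah is unaffected so carries A and passed a to Leo (aa), so Hannah is Aa.
Their cross gives offspring ratios 1/4 AA : 1/2 Aa : 1/4 aa. Conditioning on Victor being unaffected, P(Aa) = 1/2 / 3/4 = 2/3.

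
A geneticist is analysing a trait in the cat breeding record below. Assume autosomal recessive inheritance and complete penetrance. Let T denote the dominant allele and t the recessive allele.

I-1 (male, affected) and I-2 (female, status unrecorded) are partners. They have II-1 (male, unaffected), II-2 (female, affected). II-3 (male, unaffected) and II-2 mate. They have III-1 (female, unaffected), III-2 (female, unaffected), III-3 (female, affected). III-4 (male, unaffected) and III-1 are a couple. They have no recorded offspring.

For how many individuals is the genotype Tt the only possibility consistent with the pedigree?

5

Obligate heterozygotes: I-2 passed T to II-1 (Tt, whose t came from I-1) and passed t to II-2 (tt), so I-2 is Tt; II-1 is unaffected so carries T and received t from I-1 (tt), so II-1 is Tt; II-3 is unaffected so carries T and passed t to III-3 (tt), so II-3 is Tt; III-1 is unaffected so carries T and received t from II-2 (tt), so III-1 is Tt; III-2 is unaffected so carries T and received t from II-2 (tt), so III-2 is Tt.
Every other individual is either homozygous by phenotype or has at least one consistent homozygous assignment, so the count is 5.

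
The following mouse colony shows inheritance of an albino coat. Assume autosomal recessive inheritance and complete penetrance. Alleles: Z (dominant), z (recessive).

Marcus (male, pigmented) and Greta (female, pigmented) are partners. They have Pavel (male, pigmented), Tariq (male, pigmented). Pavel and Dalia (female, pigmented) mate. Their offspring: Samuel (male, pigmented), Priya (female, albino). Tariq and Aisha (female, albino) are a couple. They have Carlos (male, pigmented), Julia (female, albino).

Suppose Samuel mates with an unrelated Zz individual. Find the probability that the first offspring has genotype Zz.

Pavel is pigmented so carries Z and passed z to Priya (zz), so Pavel is Zz.
Dalia is pigmented so carries Z and passed z to Priya (zz), so Dalia is Zz.
Samuel is a pigmented offspring of Pavel (Zz) × Dalia (Zz), whose cross gives 1/4 ZZ : 1/2 Zz : 1/4 zz; conditioning on being pigmented, Samuel is ZZ with probability 1/3, Zz with probability 2/3.
Summing over parental genotype combinations, P(offspring has genotype Zz) = 1/3·1/2 + 2/3·1/2 = 1/2.

1/2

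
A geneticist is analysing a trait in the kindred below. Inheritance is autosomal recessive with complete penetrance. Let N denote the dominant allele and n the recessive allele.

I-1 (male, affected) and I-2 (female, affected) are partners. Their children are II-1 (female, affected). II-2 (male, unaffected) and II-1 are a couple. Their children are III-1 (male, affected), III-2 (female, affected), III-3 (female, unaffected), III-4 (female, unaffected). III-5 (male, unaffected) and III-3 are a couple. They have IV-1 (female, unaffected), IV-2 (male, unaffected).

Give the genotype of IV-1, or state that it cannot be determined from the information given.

IV-1's phenotype allows NN or Nn, and no parent or child forces a single allele at both positions; consistent genotype assignments exist with IV-1 as NN or Nn.

cannot be determined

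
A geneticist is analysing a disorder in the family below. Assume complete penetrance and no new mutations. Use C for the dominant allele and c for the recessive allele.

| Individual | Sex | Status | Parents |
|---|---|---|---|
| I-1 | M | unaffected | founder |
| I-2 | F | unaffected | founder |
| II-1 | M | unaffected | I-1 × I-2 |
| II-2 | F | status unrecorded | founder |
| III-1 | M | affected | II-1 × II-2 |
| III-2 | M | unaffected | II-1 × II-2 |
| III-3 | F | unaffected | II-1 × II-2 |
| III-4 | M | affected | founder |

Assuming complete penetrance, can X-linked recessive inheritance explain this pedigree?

A consistent assignment under X-linked recessive exists: I-1 X^C Y, I-2 X^C X^C, II-1 X^C Y, II-2 X^C X^c, III-1 X^c Y, III-2 X^C Y, III-3 X^C X^C, III-4 X^c Y.
In this assignment every recorded phenotype matches its genotype and every non-founder's genotype is obtainable from its parents' genotypes, so the pedigree is consistent.

Yes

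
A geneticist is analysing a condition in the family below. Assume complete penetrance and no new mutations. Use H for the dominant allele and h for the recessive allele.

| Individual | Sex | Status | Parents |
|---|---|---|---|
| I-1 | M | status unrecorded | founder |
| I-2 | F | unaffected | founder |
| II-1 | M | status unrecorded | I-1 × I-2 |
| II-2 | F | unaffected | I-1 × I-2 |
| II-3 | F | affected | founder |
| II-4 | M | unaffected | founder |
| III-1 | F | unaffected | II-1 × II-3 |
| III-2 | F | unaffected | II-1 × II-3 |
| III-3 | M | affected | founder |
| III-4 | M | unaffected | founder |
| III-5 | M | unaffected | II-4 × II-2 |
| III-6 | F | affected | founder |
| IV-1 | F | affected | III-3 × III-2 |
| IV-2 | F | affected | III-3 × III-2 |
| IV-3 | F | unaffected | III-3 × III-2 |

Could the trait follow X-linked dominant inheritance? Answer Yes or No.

Under X-linked dominant, IV-3 (unaffected, female) cannot arise from III-3 (affected) × III-2 (unaffected).

No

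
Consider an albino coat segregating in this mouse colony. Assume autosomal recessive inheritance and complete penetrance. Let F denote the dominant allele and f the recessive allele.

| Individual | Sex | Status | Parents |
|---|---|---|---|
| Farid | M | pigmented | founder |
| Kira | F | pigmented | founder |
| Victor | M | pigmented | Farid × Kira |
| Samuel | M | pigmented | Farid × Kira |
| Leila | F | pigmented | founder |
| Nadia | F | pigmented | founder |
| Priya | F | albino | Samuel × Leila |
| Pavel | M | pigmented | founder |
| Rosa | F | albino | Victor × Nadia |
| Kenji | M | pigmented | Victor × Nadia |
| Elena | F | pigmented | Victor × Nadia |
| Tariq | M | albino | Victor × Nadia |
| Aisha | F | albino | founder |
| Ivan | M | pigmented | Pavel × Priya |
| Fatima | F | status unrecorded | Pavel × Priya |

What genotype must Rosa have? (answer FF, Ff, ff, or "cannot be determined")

Rosa is albino, so Rosa is ff.

ff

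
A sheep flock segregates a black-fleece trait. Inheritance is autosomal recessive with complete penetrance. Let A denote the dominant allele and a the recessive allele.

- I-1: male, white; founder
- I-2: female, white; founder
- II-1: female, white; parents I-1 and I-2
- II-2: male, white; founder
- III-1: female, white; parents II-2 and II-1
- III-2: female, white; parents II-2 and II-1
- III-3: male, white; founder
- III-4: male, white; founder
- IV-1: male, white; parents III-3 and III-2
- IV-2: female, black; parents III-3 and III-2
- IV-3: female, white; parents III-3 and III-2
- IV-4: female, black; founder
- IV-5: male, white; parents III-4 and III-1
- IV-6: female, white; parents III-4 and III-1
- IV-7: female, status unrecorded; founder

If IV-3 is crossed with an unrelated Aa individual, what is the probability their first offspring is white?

5/6

III-3 is white so carries A and passed a to IV-2 (aa), so III-3 is Aa.
III-2 is white so carries A and passed a to IV-2 (aa), so III-2 is Aa.
IV-3 is a white offspring of III-3 (Aa) × III-2 (Aa), whose cross gives 1/4 AA : 1/2 Aa : 1/4 aa; conditioning on being white, IV-3 is AA with probability 1/3, Aa with probability 2/3.
Summing over parental genotype combinations, P(offspring is white) = 1/3·1 + 2/3·3/4 = 5/6.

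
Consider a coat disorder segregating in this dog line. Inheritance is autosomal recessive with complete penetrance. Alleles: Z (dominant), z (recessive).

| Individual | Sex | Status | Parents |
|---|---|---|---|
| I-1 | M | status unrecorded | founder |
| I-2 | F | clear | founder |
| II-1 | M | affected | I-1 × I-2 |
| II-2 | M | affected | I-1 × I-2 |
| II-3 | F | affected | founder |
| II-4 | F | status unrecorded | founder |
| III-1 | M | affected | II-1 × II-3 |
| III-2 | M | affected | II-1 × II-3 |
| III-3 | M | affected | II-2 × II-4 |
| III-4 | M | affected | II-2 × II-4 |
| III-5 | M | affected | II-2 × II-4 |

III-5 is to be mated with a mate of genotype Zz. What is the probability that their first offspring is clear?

III-5 is affected, so III-5 is zz.
The cross gives 1/2 Zz : 1/2 zz, so P(offspring is clear) = 1/2.

1/2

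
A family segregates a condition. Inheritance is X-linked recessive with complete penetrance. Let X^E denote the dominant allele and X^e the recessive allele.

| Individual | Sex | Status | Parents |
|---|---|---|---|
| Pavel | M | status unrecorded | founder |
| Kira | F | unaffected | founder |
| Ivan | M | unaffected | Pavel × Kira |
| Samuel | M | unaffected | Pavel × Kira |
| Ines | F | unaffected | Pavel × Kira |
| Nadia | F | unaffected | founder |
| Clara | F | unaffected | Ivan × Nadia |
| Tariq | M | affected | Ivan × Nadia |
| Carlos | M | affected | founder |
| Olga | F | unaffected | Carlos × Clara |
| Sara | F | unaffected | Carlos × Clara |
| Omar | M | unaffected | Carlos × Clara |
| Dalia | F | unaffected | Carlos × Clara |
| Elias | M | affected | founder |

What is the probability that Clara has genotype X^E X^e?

Ivan is unaffected, so Ivan is X^E Y.
Nadia is unaffected so carries E and passed e to Tariq (X^e Y), so Nadia is X^E X^e.
Their cross gives offspring ratios 1/2 X^E X^E : 1/2 X^E X^e. Conditioning on Clara being unaffected, P(X^E X^e) = 1/2 / 1 = 1/2 before taking Clara's own offspring into account.
Carlos is affected, so Carlos is X^e Y.
Now use Clara's offspring. Probability of each recorded status — unaffected daughter Olga: 1/2 if Clara is X^E X^e, 1 if X^E X^E; unaffected daughter Sara: 1/2 if Clara is X^E X^e, 1 if X^E X^E; unaffected son Omar: 1/2 if Clara is X^E X^e, 1 if X^E X^E; unaffected daughter Dalia: 1/2 if Clara is X^E X^e, 1 if X^E X^E.
Bayes: P(X^E X^e) = 1/2·1/16 / (1/2·1/16 + 1/2·1) = 1/17.

1/17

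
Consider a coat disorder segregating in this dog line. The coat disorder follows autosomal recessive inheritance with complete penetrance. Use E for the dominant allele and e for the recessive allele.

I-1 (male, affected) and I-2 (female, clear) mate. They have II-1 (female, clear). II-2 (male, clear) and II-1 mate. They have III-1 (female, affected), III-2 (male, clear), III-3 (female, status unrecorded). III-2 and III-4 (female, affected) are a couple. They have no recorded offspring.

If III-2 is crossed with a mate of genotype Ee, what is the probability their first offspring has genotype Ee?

II-2 is clear so carries E and passed e to III-1 (ee), so II-2 is Ee.
II-1 is clear so carries E and received e from I-1 (ee), so II-1 is Ee.
III-2 is a clear offspring of II-2 (Ee) × II-1 (Ee), whose cross gives 1/4 EE : 1/2 Ee : 1/4 ee; conditioning on being clear, III-2 is EE with probability 1/3, Ee with probability 2/3.
Summing over parental genotype combinations, P(offspring has genotype Ee) = 1/3·1/2 + 2/3·1/2 = 1/2.

1/2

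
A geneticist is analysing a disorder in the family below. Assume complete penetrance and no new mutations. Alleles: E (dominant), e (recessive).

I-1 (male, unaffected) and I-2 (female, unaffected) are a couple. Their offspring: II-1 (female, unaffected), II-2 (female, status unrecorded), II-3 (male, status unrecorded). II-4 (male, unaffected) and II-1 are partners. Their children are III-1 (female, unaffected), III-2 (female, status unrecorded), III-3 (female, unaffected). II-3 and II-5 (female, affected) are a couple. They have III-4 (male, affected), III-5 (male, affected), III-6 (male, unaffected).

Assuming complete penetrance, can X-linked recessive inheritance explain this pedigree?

No

Under X-linked recessive, III-6 (unaffected, male) cannot arise from II-3 (unrecorded) × II-5 (affected).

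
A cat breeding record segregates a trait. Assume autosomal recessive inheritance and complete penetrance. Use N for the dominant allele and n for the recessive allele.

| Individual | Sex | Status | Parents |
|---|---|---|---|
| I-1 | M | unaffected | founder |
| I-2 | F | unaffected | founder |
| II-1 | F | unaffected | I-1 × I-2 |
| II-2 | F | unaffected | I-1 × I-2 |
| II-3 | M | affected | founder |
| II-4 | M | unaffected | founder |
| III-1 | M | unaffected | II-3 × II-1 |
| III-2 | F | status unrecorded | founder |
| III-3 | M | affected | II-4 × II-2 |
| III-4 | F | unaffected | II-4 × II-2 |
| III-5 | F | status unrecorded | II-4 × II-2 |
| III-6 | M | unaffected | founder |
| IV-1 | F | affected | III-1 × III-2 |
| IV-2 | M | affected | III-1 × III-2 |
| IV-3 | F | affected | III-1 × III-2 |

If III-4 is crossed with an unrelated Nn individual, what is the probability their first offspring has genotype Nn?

II-4 is unaffected so carries N and passed n to III-3 (nn), so II-4 is Nn.
II-2 is unaffected so carries N and passed n to III-3 (nn), so II-2 is Nn.
III-4 is an unaffected offspring of II-4 (Nn) × II-2 (Nn), whose cross gives 1/4 NN : 1/2 Nn : 1/4 nn; conditioning on being unaffected, III-4 is NN with probability 1/3, Nn with probability 2/3.
Summing over parental genotype combinations, P(offspring has genotype Nn) = 1/3·1/2 + 2/3·1/2 = 1/2.

1/2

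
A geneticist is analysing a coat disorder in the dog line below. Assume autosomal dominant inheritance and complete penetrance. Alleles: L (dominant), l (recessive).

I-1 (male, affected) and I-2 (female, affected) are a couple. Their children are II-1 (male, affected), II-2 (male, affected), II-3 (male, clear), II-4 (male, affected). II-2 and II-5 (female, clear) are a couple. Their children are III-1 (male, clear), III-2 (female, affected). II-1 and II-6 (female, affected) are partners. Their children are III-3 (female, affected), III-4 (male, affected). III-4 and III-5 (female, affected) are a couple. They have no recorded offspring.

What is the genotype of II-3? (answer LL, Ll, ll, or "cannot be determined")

ll

II-3 is clear, so II-3 is ll.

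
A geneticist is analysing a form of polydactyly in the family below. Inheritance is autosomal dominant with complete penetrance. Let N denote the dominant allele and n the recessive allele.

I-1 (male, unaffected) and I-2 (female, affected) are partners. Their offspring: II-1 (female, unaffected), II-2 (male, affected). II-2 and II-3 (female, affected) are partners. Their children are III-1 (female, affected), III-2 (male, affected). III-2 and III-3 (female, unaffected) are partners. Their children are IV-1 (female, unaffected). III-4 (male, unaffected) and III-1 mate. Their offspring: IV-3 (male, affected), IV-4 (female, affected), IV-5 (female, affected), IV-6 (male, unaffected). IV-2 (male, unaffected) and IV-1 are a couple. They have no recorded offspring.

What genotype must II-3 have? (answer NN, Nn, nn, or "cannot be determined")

cannot be determined

II-3's phenotype allows NN or Nn, and no parent or child forces a single allele at both positions; consistent genotype assignments exist with II-3 as NN or Nn.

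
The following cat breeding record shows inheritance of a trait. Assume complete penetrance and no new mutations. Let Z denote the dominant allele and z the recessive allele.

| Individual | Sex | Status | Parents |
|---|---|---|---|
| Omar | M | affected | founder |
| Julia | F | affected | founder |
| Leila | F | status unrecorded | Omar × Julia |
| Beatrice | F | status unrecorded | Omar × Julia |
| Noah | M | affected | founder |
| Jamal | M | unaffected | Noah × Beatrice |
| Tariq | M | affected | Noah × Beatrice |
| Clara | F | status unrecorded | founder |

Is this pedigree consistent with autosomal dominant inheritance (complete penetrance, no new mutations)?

Yes

A consistent assignment under autosomal dominant exists: Omar ZZ, Julia Zz, Leila ZZ, Beatrice Zz, Noah Zz, Jamal zz, Tariq ZZ, Clara ZZ.
In this assignment every recorded phenotype matches its genotype and every non-founder's genotype is obtainable from its parents' genotypes, so the pedigree is consistent.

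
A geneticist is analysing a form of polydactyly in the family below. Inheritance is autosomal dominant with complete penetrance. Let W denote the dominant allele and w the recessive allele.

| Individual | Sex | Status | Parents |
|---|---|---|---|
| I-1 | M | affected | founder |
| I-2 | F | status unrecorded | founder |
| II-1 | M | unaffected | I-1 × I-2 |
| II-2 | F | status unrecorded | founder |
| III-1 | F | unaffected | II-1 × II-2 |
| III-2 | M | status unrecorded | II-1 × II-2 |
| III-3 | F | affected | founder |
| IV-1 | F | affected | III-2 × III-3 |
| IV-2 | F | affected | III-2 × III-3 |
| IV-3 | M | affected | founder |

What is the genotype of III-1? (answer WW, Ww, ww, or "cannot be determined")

III-1 is unaffected, so III-1 is ww.

ww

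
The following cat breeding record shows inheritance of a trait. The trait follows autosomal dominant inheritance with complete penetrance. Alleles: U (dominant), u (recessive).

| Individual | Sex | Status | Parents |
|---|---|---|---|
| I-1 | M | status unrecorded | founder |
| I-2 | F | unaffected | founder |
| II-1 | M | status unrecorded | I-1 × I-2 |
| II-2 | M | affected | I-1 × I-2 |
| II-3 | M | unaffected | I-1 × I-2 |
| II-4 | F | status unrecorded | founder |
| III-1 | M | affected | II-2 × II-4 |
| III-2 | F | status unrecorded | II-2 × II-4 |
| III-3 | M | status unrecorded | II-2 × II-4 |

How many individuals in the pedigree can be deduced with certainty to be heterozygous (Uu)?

2

Obligate heterozygotes: I-1 passed U to II-2 (Uu, whose u came from I-2) and passed u to II-3 (uu), so I-1 is Uu; II-2 is affected so carries U and received u from I-2 (uu), so II-2 is Uu.
Every other individual is either homozygous by phenotype or has at least one consistent homozygous assignment, so the count is 2.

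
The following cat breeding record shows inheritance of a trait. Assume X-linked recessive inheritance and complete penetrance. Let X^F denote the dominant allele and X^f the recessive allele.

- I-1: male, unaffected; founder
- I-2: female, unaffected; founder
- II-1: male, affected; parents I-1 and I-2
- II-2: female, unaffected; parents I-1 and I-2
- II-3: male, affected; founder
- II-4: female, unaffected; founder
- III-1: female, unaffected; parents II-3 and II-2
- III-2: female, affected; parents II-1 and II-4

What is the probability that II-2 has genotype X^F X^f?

I-1 is unaffected, so I-1 is X^F Y.
I-2 is unaffected so carries F and passed f to II-1 (X^f Y), so I-2 is X^F X^f.
Their cross gives offspring ratios 1/2 X^F X^F : 1/2 X^F X^f. Conditioning on II-2 being unaffected, P(X^F X^f) = 1/2 / 1 = 1/2 before taking II-2's own offspring into account.
II-3 is affected, so II-3 is X^f Y.
Now use II-2's offspring. Probability of each recorded status — unaffected daughter III-1: 1/2 if II-2 is X^F X^f, 1 if X^F X^F.
Bayes: P(X^F X^f) = 1/2·1/2 / (1/2·1/2 + 1/2·1) = 1/3.

1/3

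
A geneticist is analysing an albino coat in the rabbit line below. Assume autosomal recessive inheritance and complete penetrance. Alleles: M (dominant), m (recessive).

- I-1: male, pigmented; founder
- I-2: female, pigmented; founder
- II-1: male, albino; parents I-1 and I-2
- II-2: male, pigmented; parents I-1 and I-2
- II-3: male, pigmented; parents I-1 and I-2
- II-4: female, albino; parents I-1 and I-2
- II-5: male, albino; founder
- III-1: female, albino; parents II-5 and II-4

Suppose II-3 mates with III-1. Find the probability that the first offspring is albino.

I-1 is pigmented so carries M and passed m to II-1 (mm), so I-1 is Mm.
I-2 is pigmented so carries M and passed m to II-1 (mm), so I-2 is Mm.
II-3 is a pigmented offspring of I-1 (Mm) × I-2 (Mm), whose cross gives 1/4 MM : 1/2 Mm : 1/4 mm; conditioning on being pigmented, II-3 is MM with probability 1/3, Mm with probability 2/3.
III-1 is albino, so III-1 is mm.
Summing over parental genotype combinations, P(offspring is albino) = 2/3·1/2 = 1/3.

1/3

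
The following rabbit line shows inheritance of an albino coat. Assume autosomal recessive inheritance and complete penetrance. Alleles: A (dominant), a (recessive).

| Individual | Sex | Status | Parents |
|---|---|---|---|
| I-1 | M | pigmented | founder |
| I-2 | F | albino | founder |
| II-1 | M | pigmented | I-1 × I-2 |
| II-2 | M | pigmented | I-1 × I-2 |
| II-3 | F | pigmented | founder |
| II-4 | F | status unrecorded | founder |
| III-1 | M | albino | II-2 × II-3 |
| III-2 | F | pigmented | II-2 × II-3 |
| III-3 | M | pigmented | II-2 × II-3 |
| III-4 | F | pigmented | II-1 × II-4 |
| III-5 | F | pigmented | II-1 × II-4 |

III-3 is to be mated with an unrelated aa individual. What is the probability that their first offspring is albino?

1/3

II-2 is pigmented so carries A and received a from I-2 (aa), so II-2 is Aa.
II-3 is pigmented so carries A and passed a to III-1 (aa), so II-3 is Aa.
III-3 is a pigmented offspring of II-2 (Aa) × II-3 (Aa), whose cross gives 1/4 AA : 1/2 Aa : 1/4 aa; conditioning on being pigmented, III-3 is AA with probability 1/3, Aa with probability 2/3.
Summing over parental genotype combinations, P(offspring is albino) = 2/3·1/2 = 1/3.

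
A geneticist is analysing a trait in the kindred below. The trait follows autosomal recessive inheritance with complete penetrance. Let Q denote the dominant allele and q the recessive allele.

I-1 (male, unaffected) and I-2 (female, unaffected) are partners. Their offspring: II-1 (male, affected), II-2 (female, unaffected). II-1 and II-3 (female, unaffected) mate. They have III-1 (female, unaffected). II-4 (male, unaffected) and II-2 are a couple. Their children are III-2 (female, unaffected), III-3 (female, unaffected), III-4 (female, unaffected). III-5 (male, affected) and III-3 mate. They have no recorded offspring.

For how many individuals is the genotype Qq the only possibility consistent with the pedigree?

3

Obligate heterozygotes: I-1 is unaffected so carries Q and passed q to II-1 (qq), so I-1 is Qq; I-2 is unaffected so carries Q and passed q to II-1 (qq), so I-2 is Qq; III-1 is unaffected so carries Q and received q from II-1 (qq), so III-1 is Qq.
Every other individual is either homozygous by phenotype or has at least one consistent homozygous assignment, so the count is 3.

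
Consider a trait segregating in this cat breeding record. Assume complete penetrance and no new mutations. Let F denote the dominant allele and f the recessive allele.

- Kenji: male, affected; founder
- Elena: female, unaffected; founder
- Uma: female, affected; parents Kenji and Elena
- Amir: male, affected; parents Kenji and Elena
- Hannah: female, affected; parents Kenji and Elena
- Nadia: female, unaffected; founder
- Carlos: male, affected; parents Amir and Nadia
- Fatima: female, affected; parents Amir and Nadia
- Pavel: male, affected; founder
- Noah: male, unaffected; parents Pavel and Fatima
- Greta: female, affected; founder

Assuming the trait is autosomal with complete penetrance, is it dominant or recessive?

Pavel and Fatima are both affected yet have an unaffected child Noah. Under a recessive model two affected parents are homozygous and every child would be affected, so the trait cannot be recessive.

dominant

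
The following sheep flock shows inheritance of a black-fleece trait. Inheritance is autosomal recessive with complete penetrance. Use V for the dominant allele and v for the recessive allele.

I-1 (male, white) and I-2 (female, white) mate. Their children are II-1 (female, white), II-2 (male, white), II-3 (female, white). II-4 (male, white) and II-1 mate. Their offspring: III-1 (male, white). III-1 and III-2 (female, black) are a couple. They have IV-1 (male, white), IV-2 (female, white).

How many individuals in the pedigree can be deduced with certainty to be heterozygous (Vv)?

Obligate heterozygotes: IV-1 is white so carries V and received v from III-2 (vv), so IV-1 is Vv; IV-2 is white so carries V and received v from III-2 (vv), so IV-2 is Vv.
Every other individual is either homozygous by phenotype or has at least one consistent homozygous assignment, so the count is 2.

2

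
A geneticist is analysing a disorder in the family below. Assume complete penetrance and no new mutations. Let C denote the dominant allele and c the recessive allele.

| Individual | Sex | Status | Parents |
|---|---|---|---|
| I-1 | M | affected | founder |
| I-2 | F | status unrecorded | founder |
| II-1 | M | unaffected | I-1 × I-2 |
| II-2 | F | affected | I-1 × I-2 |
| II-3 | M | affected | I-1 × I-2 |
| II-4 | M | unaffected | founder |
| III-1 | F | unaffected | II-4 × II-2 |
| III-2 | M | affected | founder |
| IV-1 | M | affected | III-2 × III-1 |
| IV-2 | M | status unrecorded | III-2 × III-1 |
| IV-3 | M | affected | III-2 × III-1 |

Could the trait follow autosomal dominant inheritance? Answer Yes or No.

Yes

A consistent assignment under autosomal dominant exists: I-1 Cc, I-2 Cc, II-1 cc, II-2 Cc, II-3 CC, II-4 cc, III-1 cc, III-2 CC, IV-1 Cc, IV-2 Cc, IV-3 Cc.
In this assignment every recorded phenotype matches its genotype and every non-founder's genotype is obtainable from its parents' genotypes, so the pedigree is consistent.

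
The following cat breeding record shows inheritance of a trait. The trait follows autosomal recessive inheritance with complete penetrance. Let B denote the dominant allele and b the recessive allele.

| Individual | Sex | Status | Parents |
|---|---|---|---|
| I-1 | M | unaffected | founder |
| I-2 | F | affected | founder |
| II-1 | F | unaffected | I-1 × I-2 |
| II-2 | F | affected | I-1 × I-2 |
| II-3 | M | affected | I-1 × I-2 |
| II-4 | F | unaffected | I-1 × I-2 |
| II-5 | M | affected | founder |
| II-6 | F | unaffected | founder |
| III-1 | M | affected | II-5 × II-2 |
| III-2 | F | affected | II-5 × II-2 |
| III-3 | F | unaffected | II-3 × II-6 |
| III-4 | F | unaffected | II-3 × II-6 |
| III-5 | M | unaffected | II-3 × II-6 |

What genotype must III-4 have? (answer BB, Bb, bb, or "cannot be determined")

From phenotype alone, III-4 is BB or Bb.
III-4 is unaffected so carries B and received b from II-3 (bb), so III-4 is Bb.

Bb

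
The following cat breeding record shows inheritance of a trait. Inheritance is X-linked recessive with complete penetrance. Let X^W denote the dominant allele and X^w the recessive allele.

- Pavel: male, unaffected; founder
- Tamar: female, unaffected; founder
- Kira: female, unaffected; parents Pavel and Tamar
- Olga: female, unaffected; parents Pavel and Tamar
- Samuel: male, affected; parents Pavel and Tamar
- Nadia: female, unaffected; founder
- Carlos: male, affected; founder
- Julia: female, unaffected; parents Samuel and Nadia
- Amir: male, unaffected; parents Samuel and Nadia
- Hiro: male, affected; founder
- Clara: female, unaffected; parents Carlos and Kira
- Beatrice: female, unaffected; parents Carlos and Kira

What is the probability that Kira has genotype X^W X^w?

1/5

Pavel is unaffected, so Pavel is X^W Y.
Tamar is unaffected so carries W and passed w to Samuel (X^w Y), so Tamar is X^W X^w.
Their cross gives offspring ratios 1/2 X^W X^W : 1/2 X^W X^w. Conditioning on Kira being unaffected, P(X^W X^w) = 1/2 / 1 = 1/2 before taking Kira's own offspring into account.
Carlos is affected, so Carlos is X^w Y.
Now use Kira's offspring. Probability of each recorded status — unaffected daughter Clara: 1/2 if Kira is X^W X^w, 1 if X^W X^W; unaffected daughter Beatrice: 1/2 if Kira is X^W X^w, 1 if X^W X^W.
Bayes: P(X^W X^w) = 1/2·1/4 / (1/2·1/4 + 1/2·1) = 1/5.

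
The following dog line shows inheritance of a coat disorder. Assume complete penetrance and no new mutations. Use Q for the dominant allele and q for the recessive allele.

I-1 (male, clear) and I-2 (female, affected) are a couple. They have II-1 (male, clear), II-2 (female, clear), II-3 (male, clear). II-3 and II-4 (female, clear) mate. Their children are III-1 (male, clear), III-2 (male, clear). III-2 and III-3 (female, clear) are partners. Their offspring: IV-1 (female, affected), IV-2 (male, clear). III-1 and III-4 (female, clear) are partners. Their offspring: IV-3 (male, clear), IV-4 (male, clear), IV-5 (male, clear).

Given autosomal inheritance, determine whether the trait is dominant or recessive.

recessive

III-2 and III-3 are both clear yet have an affected child IV-1. Under dominance, an affected child requires at least one affected parent, so the trait cannot be dominant.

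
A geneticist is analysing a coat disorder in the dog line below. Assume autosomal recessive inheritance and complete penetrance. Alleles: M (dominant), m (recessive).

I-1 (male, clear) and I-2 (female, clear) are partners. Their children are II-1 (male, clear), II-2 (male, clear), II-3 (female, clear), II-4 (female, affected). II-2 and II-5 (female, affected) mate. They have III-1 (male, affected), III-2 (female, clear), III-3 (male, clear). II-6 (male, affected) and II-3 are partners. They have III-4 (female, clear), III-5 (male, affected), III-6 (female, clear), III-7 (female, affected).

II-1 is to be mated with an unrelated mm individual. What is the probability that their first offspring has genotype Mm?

2/3

I-1 is clear so carries M and passed m to II-4 (mm), so I-1 is Mm.
I-2 is clear so carries M and passed m to II-4 (mm), so I-2 is Mm.
II-1 is a clear offspring of I-1 (Mm) × I-2 (Mm), whose cross gives 1/4 MM : 1/2 Mm : 1/4 mm; conditioning on being clear, II-1 is MM with probability 1/3, Mm with probability 2/3.
Summing over parental genotype combinations, P(offspring has genotype Mm) = 1/3·1 + 2/3·1/2 = 2/3.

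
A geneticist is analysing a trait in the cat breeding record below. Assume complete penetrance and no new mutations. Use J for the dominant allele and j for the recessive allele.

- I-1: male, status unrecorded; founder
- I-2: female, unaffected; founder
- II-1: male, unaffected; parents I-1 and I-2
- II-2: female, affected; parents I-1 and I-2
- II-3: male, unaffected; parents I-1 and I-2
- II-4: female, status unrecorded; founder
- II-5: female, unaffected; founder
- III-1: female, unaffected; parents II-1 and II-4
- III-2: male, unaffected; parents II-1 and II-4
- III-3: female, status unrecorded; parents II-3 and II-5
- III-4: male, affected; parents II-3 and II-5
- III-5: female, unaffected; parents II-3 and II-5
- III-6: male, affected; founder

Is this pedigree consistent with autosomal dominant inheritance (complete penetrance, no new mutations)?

Under autosomal dominant, III-4 (affected, male) cannot arise from II-3 (unaffected) × II-5 (unaffected).

No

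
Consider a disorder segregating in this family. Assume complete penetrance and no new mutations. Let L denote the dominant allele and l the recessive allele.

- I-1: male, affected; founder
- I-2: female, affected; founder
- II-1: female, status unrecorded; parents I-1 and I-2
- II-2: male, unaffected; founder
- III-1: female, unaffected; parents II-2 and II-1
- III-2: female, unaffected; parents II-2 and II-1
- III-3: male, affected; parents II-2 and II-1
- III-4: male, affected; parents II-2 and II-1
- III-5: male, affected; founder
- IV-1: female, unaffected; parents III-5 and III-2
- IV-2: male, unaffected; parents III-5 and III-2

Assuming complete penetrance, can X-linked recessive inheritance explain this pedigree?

A consistent assignment under X-linked recessive exists: I-1 X^l Y, I-2 X^l X^l, II-1 X^l X^l, II-2 X^L Y, III-1 X^L X^l, III-2 X^L X^l, III-3 X^l Y, III-4 X^l Y, III-5 X^l Y, IV-1 X^L X^l, IV-2 X^L Y.
In this assignment every recorded phenotype matches its genotype and every non-founder's genotype is obtainable from its parents' genotypes, so the pedigree is consistent.

Yes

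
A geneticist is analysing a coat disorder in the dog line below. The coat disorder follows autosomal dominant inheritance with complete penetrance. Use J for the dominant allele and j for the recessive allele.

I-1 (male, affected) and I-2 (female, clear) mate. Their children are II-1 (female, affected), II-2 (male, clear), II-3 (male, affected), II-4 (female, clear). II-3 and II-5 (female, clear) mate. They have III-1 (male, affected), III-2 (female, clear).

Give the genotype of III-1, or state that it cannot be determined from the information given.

From phenotype alone, III-1 is JJ or Jj.
III-1 is affected so carries J and received j from II-5 (jj), so III-1 is Jj.

Jj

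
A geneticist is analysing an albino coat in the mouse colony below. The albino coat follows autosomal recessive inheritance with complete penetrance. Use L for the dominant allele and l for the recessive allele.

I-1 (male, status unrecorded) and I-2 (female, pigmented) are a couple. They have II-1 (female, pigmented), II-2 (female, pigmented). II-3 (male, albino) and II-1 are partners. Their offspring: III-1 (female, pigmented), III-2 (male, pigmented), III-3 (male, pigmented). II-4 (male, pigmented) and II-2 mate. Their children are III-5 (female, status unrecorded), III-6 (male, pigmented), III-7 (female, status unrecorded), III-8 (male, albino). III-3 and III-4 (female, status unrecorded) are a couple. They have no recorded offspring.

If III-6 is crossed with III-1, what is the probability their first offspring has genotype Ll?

1/2

II-4 is pigmented so carries L and passed l to III-8 (ll), so II-4 is Ll.
II-2 is pigmented so carries L and passed l to III-8 (ll), so II-2 is Ll.
III-6 is a pigmented offspring of II-4 (Ll) × II-2 (Ll), whose cross gives 1/4 LL : 1/2 Ll : 1/4 ll; conditioning on being pigmented, III-6 is LL with probability 1/3, Ll with probability 2/3.
III-1 is pigmented so carries L and received l from II-3 (ll), so III-1 is Ll.
Summing over parental genotype combinations, P(offspring has genotype Ll) = 1/3·1/2 + 2/3·1/2 = 1/2.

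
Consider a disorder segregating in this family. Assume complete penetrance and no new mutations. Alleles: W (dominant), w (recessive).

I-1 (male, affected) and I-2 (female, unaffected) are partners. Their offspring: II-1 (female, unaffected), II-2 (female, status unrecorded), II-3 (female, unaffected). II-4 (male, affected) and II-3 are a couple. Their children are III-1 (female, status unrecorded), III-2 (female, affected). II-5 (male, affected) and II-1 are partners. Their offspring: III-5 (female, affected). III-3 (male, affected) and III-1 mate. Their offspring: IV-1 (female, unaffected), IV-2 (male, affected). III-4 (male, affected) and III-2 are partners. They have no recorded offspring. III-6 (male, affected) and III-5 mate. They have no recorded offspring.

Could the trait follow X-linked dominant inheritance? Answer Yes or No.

No

Under X-linked dominant, II-1 (unaffected, female) cannot arise from I-1 (affected) × I-2 (unaffected).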